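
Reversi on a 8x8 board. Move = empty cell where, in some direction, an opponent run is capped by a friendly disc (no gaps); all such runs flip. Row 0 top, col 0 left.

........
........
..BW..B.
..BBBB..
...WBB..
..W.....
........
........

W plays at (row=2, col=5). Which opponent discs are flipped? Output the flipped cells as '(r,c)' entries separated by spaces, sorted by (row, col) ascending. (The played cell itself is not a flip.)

Answer: (3,4)

Derivation:
Dir NW: first cell '.' (not opp) -> no flip
Dir N: first cell '.' (not opp) -> no flip
Dir NE: first cell '.' (not opp) -> no flip
Dir W: first cell '.' (not opp) -> no flip
Dir E: opp run (2,6), next='.' -> no flip
Dir SW: opp run (3,4) capped by W -> flip
Dir S: opp run (3,5) (4,5), next='.' -> no flip
Dir SE: first cell '.' (not opp) -> no flip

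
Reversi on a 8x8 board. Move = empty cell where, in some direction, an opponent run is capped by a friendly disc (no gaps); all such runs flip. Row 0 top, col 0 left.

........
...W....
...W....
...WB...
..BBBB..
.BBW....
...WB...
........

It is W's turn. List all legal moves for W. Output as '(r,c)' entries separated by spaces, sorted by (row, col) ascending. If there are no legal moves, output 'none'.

Answer: (3,1) (3,5) (4,1) (5,0) (5,5) (5,6) (6,0) (6,5) (7,5)

Derivation:
(2,4): no bracket -> illegal
(2,5): no bracket -> illegal
(3,1): flips 1 -> legal
(3,2): no bracket -> illegal
(3,5): flips 2 -> legal
(3,6): no bracket -> illegal
(4,0): no bracket -> illegal
(4,1): flips 1 -> legal
(4,6): no bracket -> illegal
(5,0): flips 2 -> legal
(5,4): no bracket -> illegal
(5,5): flips 1 -> legal
(5,6): flips 2 -> legal
(6,0): flips 2 -> legal
(6,1): no bracket -> illegal
(6,2): no bracket -> illegal
(6,5): flips 1 -> legal
(7,3): no bracket -> illegal
(7,4): no bracket -> illegal
(7,5): flips 1 -> legal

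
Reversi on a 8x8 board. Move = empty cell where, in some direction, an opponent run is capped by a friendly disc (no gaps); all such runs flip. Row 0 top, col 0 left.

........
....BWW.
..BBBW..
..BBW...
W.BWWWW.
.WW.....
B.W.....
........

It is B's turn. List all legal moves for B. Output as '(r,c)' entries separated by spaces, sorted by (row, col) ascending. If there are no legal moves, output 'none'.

Answer: (0,6) (1,7) (2,6) (3,5) (3,6) (4,7) (5,3) (5,4) (5,5) (5,6) (7,2)

Derivation:
(0,4): no bracket -> illegal
(0,5): no bracket -> illegal
(0,6): flips 1 -> legal
(0,7): no bracket -> illegal
(1,7): flips 2 -> legal
(2,6): flips 1 -> legal
(2,7): no bracket -> illegal
(3,0): no bracket -> illegal
(3,1): no bracket -> illegal
(3,5): flips 1 -> legal
(3,6): flips 1 -> legal
(3,7): no bracket -> illegal
(4,1): no bracket -> illegal
(4,7): flips 4 -> legal
(5,0): no bracket -> illegal
(5,3): flips 1 -> legal
(5,4): flips 3 -> legal
(5,5): flips 1 -> legal
(5,6): flips 2 -> legal
(5,7): no bracket -> illegal
(6,1): no bracket -> illegal
(6,3): no bracket -> illegal
(7,1): no bracket -> illegal
(7,2): flips 2 -> legal
(7,3): no bracket -> illegal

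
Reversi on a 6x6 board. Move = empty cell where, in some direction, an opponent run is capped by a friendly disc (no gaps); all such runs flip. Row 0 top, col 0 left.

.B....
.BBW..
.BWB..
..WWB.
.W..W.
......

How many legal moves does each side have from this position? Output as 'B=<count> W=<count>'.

Answer: B=8 W=7

Derivation:
-- B to move --
(0,2): no bracket -> illegal
(0,3): flips 1 -> legal
(0,4): no bracket -> illegal
(1,4): flips 1 -> legal
(2,4): no bracket -> illegal
(3,0): no bracket -> illegal
(3,1): flips 2 -> legal
(3,5): no bracket -> illegal
(4,0): no bracket -> illegal
(4,2): flips 2 -> legal
(4,3): flips 2 -> legal
(4,5): no bracket -> illegal
(5,0): flips 2 -> legal
(5,1): no bracket -> illegal
(5,2): no bracket -> illegal
(5,3): no bracket -> illegal
(5,4): flips 1 -> legal
(5,5): flips 3 -> legal
B mobility = 8
-- W to move --
(0,0): flips 1 -> legal
(0,2): flips 1 -> legal
(0,3): no bracket -> illegal
(1,0): flips 3 -> legal
(1,4): flips 1 -> legal
(2,0): flips 1 -> legal
(2,4): flips 2 -> legal
(2,5): no bracket -> illegal
(3,0): no bracket -> illegal
(3,1): no bracket -> illegal
(3,5): flips 1 -> legal
(4,3): no bracket -> illegal
(4,5): no bracket -> illegal
W mobility = 7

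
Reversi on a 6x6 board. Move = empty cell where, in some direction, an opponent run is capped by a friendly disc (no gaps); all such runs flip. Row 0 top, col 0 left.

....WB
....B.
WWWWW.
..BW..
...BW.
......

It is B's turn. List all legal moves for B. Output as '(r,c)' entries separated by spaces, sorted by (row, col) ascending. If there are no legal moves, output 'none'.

(0,3): flips 1 -> legal
(1,0): flips 1 -> legal
(1,1): no bracket -> illegal
(1,2): flips 1 -> legal
(1,3): flips 2 -> legal
(1,5): no bracket -> illegal
(2,5): no bracket -> illegal
(3,0): no bracket -> illegal
(3,1): no bracket -> illegal
(3,4): flips 2 -> legal
(3,5): no bracket -> illegal
(4,2): no bracket -> illegal
(4,5): flips 1 -> legal
(5,3): no bracket -> illegal
(5,4): no bracket -> illegal
(5,5): no bracket -> illegal

Answer: (0,3) (1,0) (1,2) (1,3) (3,4) (4,5)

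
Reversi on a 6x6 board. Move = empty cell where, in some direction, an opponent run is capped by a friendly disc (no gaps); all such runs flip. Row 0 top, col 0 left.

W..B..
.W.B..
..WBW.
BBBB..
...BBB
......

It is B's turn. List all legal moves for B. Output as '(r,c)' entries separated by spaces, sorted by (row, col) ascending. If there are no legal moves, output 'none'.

(0,1): no bracket -> illegal
(0,2): no bracket -> illegal
(1,0): no bracket -> illegal
(1,2): flips 1 -> legal
(1,4): no bracket -> illegal
(1,5): flips 1 -> legal
(2,0): no bracket -> illegal
(2,1): flips 1 -> legal
(2,5): flips 1 -> legal
(3,4): no bracket -> illegal
(3,5): flips 1 -> legal

Answer: (1,2) (1,5) (2,1) (2,5) (3,5)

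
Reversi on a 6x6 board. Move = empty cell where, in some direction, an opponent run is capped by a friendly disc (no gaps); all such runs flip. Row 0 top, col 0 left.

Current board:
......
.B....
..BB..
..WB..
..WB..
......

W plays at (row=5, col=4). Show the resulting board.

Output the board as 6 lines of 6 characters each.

Place W at (5,4); scan 8 dirs for brackets.
Dir NW: opp run (4,3) capped by W -> flip
Dir N: first cell '.' (not opp) -> no flip
Dir NE: first cell '.' (not opp) -> no flip
Dir W: first cell '.' (not opp) -> no flip
Dir E: first cell '.' (not opp) -> no flip
Dir SW: edge -> no flip
Dir S: edge -> no flip
Dir SE: edge -> no flip
All flips: (4,3)

Answer: ......
.B....
..BB..
..WB..
..WW..
....W.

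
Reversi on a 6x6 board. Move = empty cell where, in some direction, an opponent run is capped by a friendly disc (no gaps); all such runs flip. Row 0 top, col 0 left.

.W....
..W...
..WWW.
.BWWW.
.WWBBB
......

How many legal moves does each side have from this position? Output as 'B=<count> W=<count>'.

Answer: B=9 W=8

Derivation:
-- B to move --
(0,0): no bracket -> illegal
(0,2): no bracket -> illegal
(0,3): no bracket -> illegal
(1,0): no bracket -> illegal
(1,1): flips 2 -> legal
(1,3): flips 3 -> legal
(1,4): flips 2 -> legal
(1,5): no bracket -> illegal
(2,1): flips 1 -> legal
(2,5): flips 1 -> legal
(3,0): no bracket -> illegal
(3,5): flips 3 -> legal
(4,0): flips 2 -> legal
(5,0): no bracket -> illegal
(5,1): flips 1 -> legal
(5,2): no bracket -> illegal
(5,3): flips 1 -> legal
B mobility = 9
-- W to move --
(2,0): flips 1 -> legal
(2,1): flips 1 -> legal
(3,0): flips 1 -> legal
(3,5): no bracket -> illegal
(4,0): flips 1 -> legal
(5,2): flips 1 -> legal
(5,3): flips 1 -> legal
(5,4): flips 2 -> legal
(5,5): flips 1 -> legal
W mobility = 8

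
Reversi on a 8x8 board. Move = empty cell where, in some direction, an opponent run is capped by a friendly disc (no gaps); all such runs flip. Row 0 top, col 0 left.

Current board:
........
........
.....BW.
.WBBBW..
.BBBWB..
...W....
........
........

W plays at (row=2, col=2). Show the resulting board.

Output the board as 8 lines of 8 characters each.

Answer: ........
........
..W..BW.
.WBWBW..
.BBBWB..
...W....
........
........

Derivation:
Place W at (2,2); scan 8 dirs for brackets.
Dir NW: first cell '.' (not opp) -> no flip
Dir N: first cell '.' (not opp) -> no flip
Dir NE: first cell '.' (not opp) -> no flip
Dir W: first cell '.' (not opp) -> no flip
Dir E: first cell '.' (not opp) -> no flip
Dir SW: first cell 'W' (not opp) -> no flip
Dir S: opp run (3,2) (4,2), next='.' -> no flip
Dir SE: opp run (3,3) capped by W -> flip
All flips: (3,3)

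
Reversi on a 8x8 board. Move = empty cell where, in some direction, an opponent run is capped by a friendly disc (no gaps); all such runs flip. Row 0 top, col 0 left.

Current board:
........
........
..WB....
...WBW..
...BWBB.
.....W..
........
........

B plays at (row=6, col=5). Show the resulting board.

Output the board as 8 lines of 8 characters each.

Answer: ........
........
..WB....
...WBW..
...BWBB.
.....B..
.....B..
........

Derivation:
Place B at (6,5); scan 8 dirs for brackets.
Dir NW: first cell '.' (not opp) -> no flip
Dir N: opp run (5,5) capped by B -> flip
Dir NE: first cell '.' (not opp) -> no flip
Dir W: first cell '.' (not opp) -> no flip
Dir E: first cell '.' (not opp) -> no flip
Dir SW: first cell '.' (not opp) -> no flip
Dir S: first cell '.' (not opp) -> no flip
Dir SE: first cell '.' (not opp) -> no flip
All flips: (5,5)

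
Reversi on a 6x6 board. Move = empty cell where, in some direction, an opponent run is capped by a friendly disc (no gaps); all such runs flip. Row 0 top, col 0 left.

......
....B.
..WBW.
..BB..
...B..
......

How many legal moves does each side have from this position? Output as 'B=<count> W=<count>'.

Answer: B=6 W=3

Derivation:
-- B to move --
(1,1): flips 1 -> legal
(1,2): flips 1 -> legal
(1,3): no bracket -> illegal
(1,5): flips 1 -> legal
(2,1): flips 1 -> legal
(2,5): flips 1 -> legal
(3,1): no bracket -> illegal
(3,4): flips 1 -> legal
(3,5): no bracket -> illegal
B mobility = 6
-- W to move --
(0,3): no bracket -> illegal
(0,4): flips 1 -> legal
(0,5): no bracket -> illegal
(1,2): no bracket -> illegal
(1,3): no bracket -> illegal
(1,5): no bracket -> illegal
(2,1): no bracket -> illegal
(2,5): no bracket -> illegal
(3,1): no bracket -> illegal
(3,4): no bracket -> illegal
(4,1): no bracket -> illegal
(4,2): flips 2 -> legal
(4,4): flips 1 -> legal
(5,2): no bracket -> illegal
(5,3): no bracket -> illegal
(5,4): no bracket -> illegal
W mobility = 3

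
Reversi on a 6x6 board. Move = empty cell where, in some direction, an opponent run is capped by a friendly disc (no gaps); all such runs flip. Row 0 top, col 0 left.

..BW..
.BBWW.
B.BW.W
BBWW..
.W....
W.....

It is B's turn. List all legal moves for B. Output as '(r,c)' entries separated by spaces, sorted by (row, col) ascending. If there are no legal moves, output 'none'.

Answer: (0,4) (1,5) (2,4) (3,4) (4,2) (4,4) (5,1) (5,2)

Derivation:
(0,4): flips 2 -> legal
(0,5): no bracket -> illegal
(1,5): flips 2 -> legal
(2,1): no bracket -> illegal
(2,4): flips 2 -> legal
(3,4): flips 3 -> legal
(3,5): no bracket -> illegal
(4,0): no bracket -> illegal
(4,2): flips 1 -> legal
(4,3): no bracket -> illegal
(4,4): flips 1 -> legal
(5,1): flips 1 -> legal
(5,2): flips 1 -> legal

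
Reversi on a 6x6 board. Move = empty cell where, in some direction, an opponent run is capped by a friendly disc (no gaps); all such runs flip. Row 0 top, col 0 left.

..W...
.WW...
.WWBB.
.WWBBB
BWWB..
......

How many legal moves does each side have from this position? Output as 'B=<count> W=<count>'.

Answer: B=8 W=6

Derivation:
-- B to move --
(0,0): flips 2 -> legal
(0,1): flips 1 -> legal
(0,3): no bracket -> illegal
(1,0): flips 2 -> legal
(1,3): flips 2 -> legal
(2,0): flips 2 -> legal
(3,0): flips 2 -> legal
(5,0): flips 2 -> legal
(5,1): flips 1 -> legal
(5,2): no bracket -> illegal
(5,3): no bracket -> illegal
B mobility = 8
-- W to move --
(1,3): no bracket -> illegal
(1,4): flips 1 -> legal
(1,5): flips 2 -> legal
(2,5): flips 2 -> legal
(3,0): no bracket -> illegal
(4,4): flips 2 -> legal
(4,5): flips 2 -> legal
(5,0): no bracket -> illegal
(5,1): no bracket -> illegal
(5,2): no bracket -> illegal
(5,3): no bracket -> illegal
(5,4): flips 1 -> legal
W mobility = 6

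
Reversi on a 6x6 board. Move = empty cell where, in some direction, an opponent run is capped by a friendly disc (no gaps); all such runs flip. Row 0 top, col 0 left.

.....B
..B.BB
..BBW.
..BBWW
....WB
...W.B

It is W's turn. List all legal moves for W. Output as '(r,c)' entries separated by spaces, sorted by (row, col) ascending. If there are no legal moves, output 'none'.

Answer: (0,1) (0,4) (1,1) (2,1) (3,1) (4,2)

Derivation:
(0,1): flips 2 -> legal
(0,2): no bracket -> illegal
(0,3): no bracket -> illegal
(0,4): flips 1 -> legal
(1,1): flips 2 -> legal
(1,3): no bracket -> illegal
(2,1): flips 2 -> legal
(2,5): no bracket -> illegal
(3,1): flips 2 -> legal
(4,1): no bracket -> illegal
(4,2): flips 1 -> legal
(4,3): no bracket -> illegal
(5,4): no bracket -> illegal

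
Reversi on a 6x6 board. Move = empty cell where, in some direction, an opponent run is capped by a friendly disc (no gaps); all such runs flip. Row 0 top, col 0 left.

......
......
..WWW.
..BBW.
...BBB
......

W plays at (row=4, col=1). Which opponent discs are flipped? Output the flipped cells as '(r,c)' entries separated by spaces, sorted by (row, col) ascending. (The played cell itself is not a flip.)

Answer: (3,2)

Derivation:
Dir NW: first cell '.' (not opp) -> no flip
Dir N: first cell '.' (not opp) -> no flip
Dir NE: opp run (3,2) capped by W -> flip
Dir W: first cell '.' (not opp) -> no flip
Dir E: first cell '.' (not opp) -> no flip
Dir SW: first cell '.' (not opp) -> no flip
Dir S: first cell '.' (not opp) -> no flip
Dir SE: first cell '.' (not opp) -> no flip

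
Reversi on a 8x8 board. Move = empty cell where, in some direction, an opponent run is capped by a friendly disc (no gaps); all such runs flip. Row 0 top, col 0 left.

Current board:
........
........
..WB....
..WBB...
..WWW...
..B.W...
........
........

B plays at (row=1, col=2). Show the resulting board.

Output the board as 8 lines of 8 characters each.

Place B at (1,2); scan 8 dirs for brackets.
Dir NW: first cell '.' (not opp) -> no flip
Dir N: first cell '.' (not opp) -> no flip
Dir NE: first cell '.' (not opp) -> no flip
Dir W: first cell '.' (not opp) -> no flip
Dir E: first cell '.' (not opp) -> no flip
Dir SW: first cell '.' (not opp) -> no flip
Dir S: opp run (2,2) (3,2) (4,2) capped by B -> flip
Dir SE: first cell 'B' (not opp) -> no flip
All flips: (2,2) (3,2) (4,2)

Answer: ........
..B.....
..BB....
..BBB...
..BWW...
..B.W...
........
........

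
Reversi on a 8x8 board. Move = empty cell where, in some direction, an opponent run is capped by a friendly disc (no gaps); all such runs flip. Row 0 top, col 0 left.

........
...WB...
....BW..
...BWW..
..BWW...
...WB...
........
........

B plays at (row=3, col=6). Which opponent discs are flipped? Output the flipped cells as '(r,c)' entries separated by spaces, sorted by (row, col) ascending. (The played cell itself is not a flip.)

Dir NW: opp run (2,5) capped by B -> flip
Dir N: first cell '.' (not opp) -> no flip
Dir NE: first cell '.' (not opp) -> no flip
Dir W: opp run (3,5) (3,4) capped by B -> flip
Dir E: first cell '.' (not opp) -> no flip
Dir SW: first cell '.' (not opp) -> no flip
Dir S: first cell '.' (not opp) -> no flip
Dir SE: first cell '.' (not opp) -> no flip

Answer: (2,5) (3,4) (3,5)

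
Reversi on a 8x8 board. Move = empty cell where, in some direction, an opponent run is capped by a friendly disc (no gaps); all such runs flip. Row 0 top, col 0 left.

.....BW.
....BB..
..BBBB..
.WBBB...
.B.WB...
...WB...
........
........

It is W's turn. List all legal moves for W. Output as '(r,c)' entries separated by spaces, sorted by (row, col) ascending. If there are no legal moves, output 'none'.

(0,3): no bracket -> illegal
(0,4): flips 1 -> legal
(1,1): no bracket -> illegal
(1,2): no bracket -> illegal
(1,3): flips 3 -> legal
(1,6): flips 2 -> legal
(2,1): flips 1 -> legal
(2,6): no bracket -> illegal
(3,0): no bracket -> illegal
(3,5): flips 4 -> legal
(3,6): no bracket -> illegal
(4,0): no bracket -> illegal
(4,2): flips 3 -> legal
(4,5): flips 1 -> legal
(5,0): no bracket -> illegal
(5,1): flips 1 -> legal
(5,2): no bracket -> illegal
(5,5): flips 1 -> legal
(6,3): no bracket -> illegal
(6,4): no bracket -> illegal
(6,5): flips 1 -> legal

Answer: (0,4) (1,3) (1,6) (2,1) (3,5) (4,2) (4,5) (5,1) (5,5) (6,5)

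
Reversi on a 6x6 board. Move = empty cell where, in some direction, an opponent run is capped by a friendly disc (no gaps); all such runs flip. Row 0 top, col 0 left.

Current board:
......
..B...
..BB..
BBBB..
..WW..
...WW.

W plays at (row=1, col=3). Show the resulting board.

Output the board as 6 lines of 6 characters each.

Place W at (1,3); scan 8 dirs for brackets.
Dir NW: first cell '.' (not opp) -> no flip
Dir N: first cell '.' (not opp) -> no flip
Dir NE: first cell '.' (not opp) -> no flip
Dir W: opp run (1,2), next='.' -> no flip
Dir E: first cell '.' (not opp) -> no flip
Dir SW: opp run (2,2) (3,1), next='.' -> no flip
Dir S: opp run (2,3) (3,3) capped by W -> flip
Dir SE: first cell '.' (not opp) -> no flip
All flips: (2,3) (3,3)

Answer: ......
..BW..
..BW..
BBBW..
..WW..
...WW.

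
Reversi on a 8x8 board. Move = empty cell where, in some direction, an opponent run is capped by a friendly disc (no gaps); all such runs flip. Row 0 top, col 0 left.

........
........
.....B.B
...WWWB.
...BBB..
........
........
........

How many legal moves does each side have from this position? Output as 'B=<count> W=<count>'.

-- B to move --
(2,2): flips 1 -> legal
(2,3): flips 2 -> legal
(2,4): flips 1 -> legal
(2,6): flips 1 -> legal
(3,2): flips 3 -> legal
(4,2): no bracket -> illegal
(4,6): no bracket -> illegal
B mobility = 5
-- W to move --
(1,4): no bracket -> illegal
(1,5): flips 1 -> legal
(1,6): flips 1 -> legal
(1,7): no bracket -> illegal
(2,4): no bracket -> illegal
(2,6): no bracket -> illegal
(3,2): no bracket -> illegal
(3,7): flips 1 -> legal
(4,2): no bracket -> illegal
(4,6): no bracket -> illegal
(4,7): no bracket -> illegal
(5,2): flips 1 -> legal
(5,3): flips 2 -> legal
(5,4): flips 1 -> legal
(5,5): flips 2 -> legal
(5,6): flips 1 -> legal
W mobility = 8

Answer: B=5 W=8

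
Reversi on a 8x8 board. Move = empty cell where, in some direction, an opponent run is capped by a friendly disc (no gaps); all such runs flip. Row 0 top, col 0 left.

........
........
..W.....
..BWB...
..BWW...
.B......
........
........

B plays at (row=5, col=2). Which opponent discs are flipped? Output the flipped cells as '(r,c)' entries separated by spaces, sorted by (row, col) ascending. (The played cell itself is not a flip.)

Dir NW: first cell '.' (not opp) -> no flip
Dir N: first cell 'B' (not opp) -> no flip
Dir NE: opp run (4,3) capped by B -> flip
Dir W: first cell 'B' (not opp) -> no flip
Dir E: first cell '.' (not opp) -> no flip
Dir SW: first cell '.' (not opp) -> no flip
Dir S: first cell '.' (not opp) -> no flip
Dir SE: first cell '.' (not opp) -> no flip

Answer: (4,3)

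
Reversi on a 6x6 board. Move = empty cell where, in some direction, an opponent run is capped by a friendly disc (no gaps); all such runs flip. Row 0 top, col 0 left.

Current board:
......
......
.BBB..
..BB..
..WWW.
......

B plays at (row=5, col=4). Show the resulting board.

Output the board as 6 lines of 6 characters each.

Answer: ......
......
.BBB..
..BB..
..WBW.
....B.

Derivation:
Place B at (5,4); scan 8 dirs for brackets.
Dir NW: opp run (4,3) capped by B -> flip
Dir N: opp run (4,4), next='.' -> no flip
Dir NE: first cell '.' (not opp) -> no flip
Dir W: first cell '.' (not opp) -> no flip
Dir E: first cell '.' (not opp) -> no flip
Dir SW: edge -> no flip
Dir S: edge -> no flip
Dir SE: edge -> no flip
All flips: (4,3)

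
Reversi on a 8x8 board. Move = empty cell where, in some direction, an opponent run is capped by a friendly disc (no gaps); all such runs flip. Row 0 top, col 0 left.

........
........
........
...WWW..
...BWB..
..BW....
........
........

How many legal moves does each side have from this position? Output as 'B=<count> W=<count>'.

-- B to move --
(2,2): no bracket -> illegal
(2,3): flips 2 -> legal
(2,4): no bracket -> illegal
(2,5): flips 2 -> legal
(2,6): no bracket -> illegal
(3,2): no bracket -> illegal
(3,6): no bracket -> illegal
(4,2): no bracket -> illegal
(4,6): no bracket -> illegal
(5,4): flips 1 -> legal
(5,5): no bracket -> illegal
(6,2): no bracket -> illegal
(6,3): flips 1 -> legal
(6,4): no bracket -> illegal
B mobility = 4
-- W to move --
(3,2): no bracket -> illegal
(3,6): no bracket -> illegal
(4,1): no bracket -> illegal
(4,2): flips 1 -> legal
(4,6): flips 1 -> legal
(5,1): flips 1 -> legal
(5,4): no bracket -> illegal
(5,5): flips 1 -> legal
(5,6): flips 1 -> legal
(6,1): flips 2 -> legal
(6,2): no bracket -> illegal
(6,3): no bracket -> illegal
W mobility = 6

Answer: B=4 W=6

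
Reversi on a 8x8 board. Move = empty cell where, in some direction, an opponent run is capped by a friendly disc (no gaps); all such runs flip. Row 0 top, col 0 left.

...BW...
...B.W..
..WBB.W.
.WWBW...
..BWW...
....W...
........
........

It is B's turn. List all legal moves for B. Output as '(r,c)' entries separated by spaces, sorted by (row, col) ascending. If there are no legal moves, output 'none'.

Answer: (0,5) (0,6) (1,1) (1,2) (2,0) (2,1) (3,0) (3,5) (4,0) (4,1) (4,5) (5,3) (5,5) (6,4)

Derivation:
(0,5): flips 1 -> legal
(0,6): flips 1 -> legal
(1,1): flips 1 -> legal
(1,2): flips 2 -> legal
(1,4): no bracket -> illegal
(1,6): no bracket -> illegal
(1,7): no bracket -> illegal
(2,0): flips 1 -> legal
(2,1): flips 1 -> legal
(2,5): no bracket -> illegal
(2,7): no bracket -> illegal
(3,0): flips 2 -> legal
(3,5): flips 1 -> legal
(3,6): no bracket -> illegal
(3,7): no bracket -> illegal
(4,0): flips 2 -> legal
(4,1): flips 1 -> legal
(4,5): flips 3 -> legal
(5,2): no bracket -> illegal
(5,3): flips 1 -> legal
(5,5): flips 1 -> legal
(6,3): no bracket -> illegal
(6,4): flips 3 -> legal
(6,5): no bracket -> illegal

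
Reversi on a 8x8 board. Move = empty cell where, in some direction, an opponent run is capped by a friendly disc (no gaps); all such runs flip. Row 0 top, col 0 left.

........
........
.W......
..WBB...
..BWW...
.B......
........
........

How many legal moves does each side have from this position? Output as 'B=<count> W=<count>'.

-- B to move --
(1,0): no bracket -> illegal
(1,1): no bracket -> illegal
(1,2): no bracket -> illegal
(2,0): no bracket -> illegal
(2,2): flips 1 -> legal
(2,3): no bracket -> illegal
(3,0): no bracket -> illegal
(3,1): flips 1 -> legal
(3,5): no bracket -> illegal
(4,1): no bracket -> illegal
(4,5): flips 2 -> legal
(5,2): flips 1 -> legal
(5,3): flips 1 -> legal
(5,4): flips 1 -> legal
(5,5): flips 1 -> legal
B mobility = 7
-- W to move --
(2,2): flips 1 -> legal
(2,3): flips 1 -> legal
(2,4): flips 1 -> legal
(2,5): flips 1 -> legal
(3,1): no bracket -> illegal
(3,5): flips 2 -> legal
(4,0): no bracket -> illegal
(4,1): flips 1 -> legal
(4,5): no bracket -> illegal
(5,0): no bracket -> illegal
(5,2): flips 1 -> legal
(5,3): no bracket -> illegal
(6,0): no bracket -> illegal
(6,1): no bracket -> illegal
(6,2): no bracket -> illegal
W mobility = 7

Answer: B=7 W=7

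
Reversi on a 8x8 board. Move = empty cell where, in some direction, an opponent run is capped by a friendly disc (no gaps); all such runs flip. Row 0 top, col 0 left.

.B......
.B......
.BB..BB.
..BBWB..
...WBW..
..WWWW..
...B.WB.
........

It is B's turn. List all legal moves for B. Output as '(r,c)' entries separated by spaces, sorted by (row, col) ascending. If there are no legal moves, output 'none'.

Answer: (2,4) (3,6) (4,1) (4,2) (4,6) (6,1) (6,2) (6,4) (7,5) (7,6)

Derivation:
(2,3): no bracket -> illegal
(2,4): flips 1 -> legal
(3,6): flips 2 -> legal
(4,1): flips 1 -> legal
(4,2): flips 1 -> legal
(4,6): flips 1 -> legal
(5,1): no bracket -> illegal
(5,6): no bracket -> illegal
(6,1): flips 3 -> legal
(6,2): flips 1 -> legal
(6,4): flips 2 -> legal
(7,4): no bracket -> illegal
(7,5): flips 3 -> legal
(7,6): flips 3 -> legal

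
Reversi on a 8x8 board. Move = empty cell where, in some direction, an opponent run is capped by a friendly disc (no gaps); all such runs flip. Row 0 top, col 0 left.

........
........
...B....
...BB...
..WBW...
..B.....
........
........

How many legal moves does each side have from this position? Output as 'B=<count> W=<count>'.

Answer: B=6 W=3

Derivation:
-- B to move --
(3,1): no bracket -> illegal
(3,2): flips 1 -> legal
(3,5): no bracket -> illegal
(4,1): flips 1 -> legal
(4,5): flips 1 -> legal
(5,1): flips 1 -> legal
(5,3): no bracket -> illegal
(5,4): flips 1 -> legal
(5,5): flips 1 -> legal
B mobility = 6
-- W to move --
(1,2): no bracket -> illegal
(1,3): no bracket -> illegal
(1,4): no bracket -> illegal
(2,2): flips 1 -> legal
(2,4): flips 2 -> legal
(2,5): no bracket -> illegal
(3,2): no bracket -> illegal
(3,5): no bracket -> illegal
(4,1): no bracket -> illegal
(4,5): no bracket -> illegal
(5,1): no bracket -> illegal
(5,3): no bracket -> illegal
(5,4): no bracket -> illegal
(6,1): no bracket -> illegal
(6,2): flips 1 -> legal
(6,3): no bracket -> illegal
W mobility = 3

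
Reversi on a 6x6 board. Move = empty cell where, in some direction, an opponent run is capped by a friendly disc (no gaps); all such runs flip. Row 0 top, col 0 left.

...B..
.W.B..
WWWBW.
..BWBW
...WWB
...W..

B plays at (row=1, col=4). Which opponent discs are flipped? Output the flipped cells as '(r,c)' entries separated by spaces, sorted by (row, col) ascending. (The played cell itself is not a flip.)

Dir NW: first cell 'B' (not opp) -> no flip
Dir N: first cell '.' (not opp) -> no flip
Dir NE: first cell '.' (not opp) -> no flip
Dir W: first cell 'B' (not opp) -> no flip
Dir E: first cell '.' (not opp) -> no flip
Dir SW: first cell 'B' (not opp) -> no flip
Dir S: opp run (2,4) capped by B -> flip
Dir SE: first cell '.' (not opp) -> no flip

Answer: (2,4)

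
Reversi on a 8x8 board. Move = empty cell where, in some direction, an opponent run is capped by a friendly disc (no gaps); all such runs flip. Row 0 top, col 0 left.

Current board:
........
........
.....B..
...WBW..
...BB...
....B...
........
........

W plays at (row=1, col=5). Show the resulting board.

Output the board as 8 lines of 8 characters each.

Place W at (1,5); scan 8 dirs for brackets.
Dir NW: first cell '.' (not opp) -> no flip
Dir N: first cell '.' (not opp) -> no flip
Dir NE: first cell '.' (not opp) -> no flip
Dir W: first cell '.' (not opp) -> no flip
Dir E: first cell '.' (not opp) -> no flip
Dir SW: first cell '.' (not opp) -> no flip
Dir S: opp run (2,5) capped by W -> flip
Dir SE: first cell '.' (not opp) -> no flip
All flips: (2,5)

Answer: ........
.....W..
.....W..
...WBW..
...BB...
....B...
........
........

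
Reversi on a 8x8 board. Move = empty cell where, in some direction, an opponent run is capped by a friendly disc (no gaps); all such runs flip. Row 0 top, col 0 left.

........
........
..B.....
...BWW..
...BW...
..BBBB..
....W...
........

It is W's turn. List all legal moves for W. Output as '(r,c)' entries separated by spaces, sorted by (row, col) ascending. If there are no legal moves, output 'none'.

Answer: (1,1) (3,2) (4,2) (4,6) (6,1) (6,2) (6,6)

Derivation:
(1,1): flips 2 -> legal
(1,2): no bracket -> illegal
(1,3): no bracket -> illegal
(2,1): no bracket -> illegal
(2,3): no bracket -> illegal
(2,4): no bracket -> illegal
(3,1): no bracket -> illegal
(3,2): flips 1 -> legal
(4,1): no bracket -> illegal
(4,2): flips 2 -> legal
(4,5): no bracket -> illegal
(4,6): flips 1 -> legal
(5,1): no bracket -> illegal
(5,6): no bracket -> illegal
(6,1): flips 2 -> legal
(6,2): flips 1 -> legal
(6,3): no bracket -> illegal
(6,5): no bracket -> illegal
(6,6): flips 1 -> legal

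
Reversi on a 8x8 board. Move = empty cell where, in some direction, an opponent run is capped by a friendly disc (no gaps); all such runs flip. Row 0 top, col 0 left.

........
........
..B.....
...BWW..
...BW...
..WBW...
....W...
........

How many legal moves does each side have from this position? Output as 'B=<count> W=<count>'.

Answer: B=9 W=4

Derivation:
-- B to move --
(2,3): no bracket -> illegal
(2,4): no bracket -> illegal
(2,5): flips 1 -> legal
(2,6): flips 2 -> legal
(3,6): flips 2 -> legal
(4,1): no bracket -> illegal
(4,2): no bracket -> illegal
(4,5): flips 1 -> legal
(4,6): no bracket -> illegal
(5,1): flips 1 -> legal
(5,5): flips 2 -> legal
(6,1): flips 1 -> legal
(6,2): no bracket -> illegal
(6,3): no bracket -> illegal
(6,5): flips 1 -> legal
(7,3): no bracket -> illegal
(7,4): no bracket -> illegal
(7,5): flips 1 -> legal
B mobility = 9
-- W to move --
(1,1): flips 2 -> legal
(1,2): no bracket -> illegal
(1,3): no bracket -> illegal
(2,1): no bracket -> illegal
(2,3): no bracket -> illegal
(2,4): no bracket -> illegal
(3,1): no bracket -> illegal
(3,2): flips 2 -> legal
(4,2): flips 2 -> legal
(6,2): flips 1 -> legal
(6,3): no bracket -> illegal
W mobility = 4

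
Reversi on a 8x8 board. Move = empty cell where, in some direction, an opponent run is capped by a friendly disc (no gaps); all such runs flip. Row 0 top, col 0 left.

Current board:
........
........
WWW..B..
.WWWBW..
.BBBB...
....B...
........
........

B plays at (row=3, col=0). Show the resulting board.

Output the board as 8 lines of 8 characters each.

Answer: ........
........
WWW..B..
BBBBBW..
.BBBB...
....B...
........
........

Derivation:
Place B at (3,0); scan 8 dirs for brackets.
Dir NW: edge -> no flip
Dir N: opp run (2,0), next='.' -> no flip
Dir NE: opp run (2,1), next='.' -> no flip
Dir W: edge -> no flip
Dir E: opp run (3,1) (3,2) (3,3) capped by B -> flip
Dir SW: edge -> no flip
Dir S: first cell '.' (not opp) -> no flip
Dir SE: first cell 'B' (not opp) -> no flip
All flips: (3,1) (3,2) (3,3)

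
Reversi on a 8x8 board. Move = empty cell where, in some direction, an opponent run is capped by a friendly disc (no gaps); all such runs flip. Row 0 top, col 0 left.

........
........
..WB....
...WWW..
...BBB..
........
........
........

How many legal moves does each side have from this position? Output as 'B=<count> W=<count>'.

Answer: B=5 W=8

Derivation:
-- B to move --
(1,1): flips 2 -> legal
(1,2): no bracket -> illegal
(1,3): no bracket -> illegal
(2,1): flips 1 -> legal
(2,4): flips 1 -> legal
(2,5): flips 2 -> legal
(2,6): flips 1 -> legal
(3,1): no bracket -> illegal
(3,2): no bracket -> illegal
(3,6): no bracket -> illegal
(4,2): no bracket -> illegal
(4,6): no bracket -> illegal
B mobility = 5
-- W to move --
(1,2): flips 1 -> legal
(1,3): flips 1 -> legal
(1,4): no bracket -> illegal
(2,4): flips 1 -> legal
(3,2): no bracket -> illegal
(3,6): no bracket -> illegal
(4,2): no bracket -> illegal
(4,6): no bracket -> illegal
(5,2): flips 1 -> legal
(5,3): flips 2 -> legal
(5,4): flips 1 -> legal
(5,5): flips 2 -> legal
(5,6): flips 1 -> legal
W mobility = 8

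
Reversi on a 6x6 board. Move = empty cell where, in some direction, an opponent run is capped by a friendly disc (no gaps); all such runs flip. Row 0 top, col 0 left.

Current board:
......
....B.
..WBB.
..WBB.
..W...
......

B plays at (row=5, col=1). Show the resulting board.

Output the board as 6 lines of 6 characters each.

Answer: ......
....B.
..WBB.
..WBB.
..B...
.B....

Derivation:
Place B at (5,1); scan 8 dirs for brackets.
Dir NW: first cell '.' (not opp) -> no flip
Dir N: first cell '.' (not opp) -> no flip
Dir NE: opp run (4,2) capped by B -> flip
Dir W: first cell '.' (not opp) -> no flip
Dir E: first cell '.' (not opp) -> no flip
Dir SW: edge -> no flip
Dir S: edge -> no flip
Dir SE: edge -> no flip
All flips: (4,2)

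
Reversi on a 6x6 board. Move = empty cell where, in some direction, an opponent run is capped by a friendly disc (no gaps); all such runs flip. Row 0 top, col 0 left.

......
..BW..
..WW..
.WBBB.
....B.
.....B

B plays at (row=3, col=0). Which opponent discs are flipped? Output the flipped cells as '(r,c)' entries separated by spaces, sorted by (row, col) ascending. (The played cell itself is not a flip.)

Answer: (3,1)

Derivation:
Dir NW: edge -> no flip
Dir N: first cell '.' (not opp) -> no flip
Dir NE: first cell '.' (not opp) -> no flip
Dir W: edge -> no flip
Dir E: opp run (3,1) capped by B -> flip
Dir SW: edge -> no flip
Dir S: first cell '.' (not opp) -> no flip
Dir SE: first cell '.' (not opp) -> no flip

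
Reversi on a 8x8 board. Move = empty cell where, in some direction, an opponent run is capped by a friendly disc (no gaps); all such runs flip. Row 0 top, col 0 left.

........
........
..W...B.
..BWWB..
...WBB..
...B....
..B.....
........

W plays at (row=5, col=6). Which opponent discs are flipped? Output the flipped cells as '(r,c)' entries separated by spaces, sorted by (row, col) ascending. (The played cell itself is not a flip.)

Answer: (4,5)

Derivation:
Dir NW: opp run (4,5) capped by W -> flip
Dir N: first cell '.' (not opp) -> no flip
Dir NE: first cell '.' (not opp) -> no flip
Dir W: first cell '.' (not opp) -> no flip
Dir E: first cell '.' (not opp) -> no flip
Dir SW: first cell '.' (not opp) -> no flip
Dir S: first cell '.' (not opp) -> no flip
Dir SE: first cell '.' (not opp) -> no flip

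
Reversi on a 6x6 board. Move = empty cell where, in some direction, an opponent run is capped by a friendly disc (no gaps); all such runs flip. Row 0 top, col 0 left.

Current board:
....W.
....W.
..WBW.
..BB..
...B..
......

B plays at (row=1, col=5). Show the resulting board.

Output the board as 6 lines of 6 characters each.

Place B at (1,5); scan 8 dirs for brackets.
Dir NW: opp run (0,4), next=edge -> no flip
Dir N: first cell '.' (not opp) -> no flip
Dir NE: edge -> no flip
Dir W: opp run (1,4), next='.' -> no flip
Dir E: edge -> no flip
Dir SW: opp run (2,4) capped by B -> flip
Dir S: first cell '.' (not opp) -> no flip
Dir SE: edge -> no flip
All flips: (2,4)

Answer: ....W.
....WB
..WBB.
..BB..
...B..
......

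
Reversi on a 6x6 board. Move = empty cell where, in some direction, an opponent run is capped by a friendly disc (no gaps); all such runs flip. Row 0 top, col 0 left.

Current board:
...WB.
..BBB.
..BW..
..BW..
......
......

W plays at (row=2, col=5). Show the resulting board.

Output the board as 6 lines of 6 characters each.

Answer: ...WB.
..BBW.
..BW.W
..BW..
......
......

Derivation:
Place W at (2,5); scan 8 dirs for brackets.
Dir NW: opp run (1,4) capped by W -> flip
Dir N: first cell '.' (not opp) -> no flip
Dir NE: edge -> no flip
Dir W: first cell '.' (not opp) -> no flip
Dir E: edge -> no flip
Dir SW: first cell '.' (not opp) -> no flip
Dir S: first cell '.' (not opp) -> no flip
Dir SE: edge -> no flip
All flips: (1,4)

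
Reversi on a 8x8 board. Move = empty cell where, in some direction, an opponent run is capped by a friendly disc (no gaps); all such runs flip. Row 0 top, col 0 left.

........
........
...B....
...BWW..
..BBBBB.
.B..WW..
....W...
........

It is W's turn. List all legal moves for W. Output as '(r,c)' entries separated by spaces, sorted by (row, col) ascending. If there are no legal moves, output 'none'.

(1,2): flips 1 -> legal
(1,3): no bracket -> illegal
(1,4): no bracket -> illegal
(2,2): flips 2 -> legal
(2,4): no bracket -> illegal
(3,1): no bracket -> illegal
(3,2): flips 2 -> legal
(3,6): flips 1 -> legal
(3,7): flips 1 -> legal
(4,0): no bracket -> illegal
(4,1): no bracket -> illegal
(4,7): no bracket -> illegal
(5,0): no bracket -> illegal
(5,2): flips 1 -> legal
(5,3): flips 1 -> legal
(5,6): flips 1 -> legal
(5,7): flips 1 -> legal
(6,0): no bracket -> illegal
(6,1): no bracket -> illegal
(6,2): no bracket -> illegal

Answer: (1,2) (2,2) (3,2) (3,6) (3,7) (5,2) (5,3) (5,6) (5,7)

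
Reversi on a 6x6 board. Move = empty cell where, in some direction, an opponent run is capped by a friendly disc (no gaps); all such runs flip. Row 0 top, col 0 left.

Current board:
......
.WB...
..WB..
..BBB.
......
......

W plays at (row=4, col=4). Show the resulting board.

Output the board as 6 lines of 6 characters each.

Answer: ......
.WB...
..WB..
..BWB.
....W.
......

Derivation:
Place W at (4,4); scan 8 dirs for brackets.
Dir NW: opp run (3,3) capped by W -> flip
Dir N: opp run (3,4), next='.' -> no flip
Dir NE: first cell '.' (not opp) -> no flip
Dir W: first cell '.' (not opp) -> no flip
Dir E: first cell '.' (not opp) -> no flip
Dir SW: first cell '.' (not opp) -> no flip
Dir S: first cell '.' (not opp) -> no flip
Dir SE: first cell '.' (not opp) -> no flip
All flips: (3,3)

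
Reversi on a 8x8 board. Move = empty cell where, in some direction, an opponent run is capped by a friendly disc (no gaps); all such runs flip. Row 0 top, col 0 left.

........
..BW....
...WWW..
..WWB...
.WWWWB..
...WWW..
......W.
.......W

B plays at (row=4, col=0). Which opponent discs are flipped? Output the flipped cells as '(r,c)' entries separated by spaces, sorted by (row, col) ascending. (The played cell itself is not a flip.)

Answer: (4,1) (4,2) (4,3) (4,4)

Derivation:
Dir NW: edge -> no flip
Dir N: first cell '.' (not opp) -> no flip
Dir NE: first cell '.' (not opp) -> no flip
Dir W: edge -> no flip
Dir E: opp run (4,1) (4,2) (4,3) (4,4) capped by B -> flip
Dir SW: edge -> no flip
Dir S: first cell '.' (not opp) -> no flip
Dir SE: first cell '.' (not opp) -> no flip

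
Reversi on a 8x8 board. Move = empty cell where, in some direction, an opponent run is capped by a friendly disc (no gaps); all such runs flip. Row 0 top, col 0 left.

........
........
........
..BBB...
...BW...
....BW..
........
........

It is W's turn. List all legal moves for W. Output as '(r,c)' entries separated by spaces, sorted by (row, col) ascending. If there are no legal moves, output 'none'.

Answer: (2,2) (2,4) (4,2) (5,3) (6,4)

Derivation:
(2,1): no bracket -> illegal
(2,2): flips 1 -> legal
(2,3): no bracket -> illegal
(2,4): flips 1 -> legal
(2,5): no bracket -> illegal
(3,1): no bracket -> illegal
(3,5): no bracket -> illegal
(4,1): no bracket -> illegal
(4,2): flips 1 -> legal
(4,5): no bracket -> illegal
(5,2): no bracket -> illegal
(5,3): flips 1 -> legal
(6,3): no bracket -> illegal
(6,4): flips 1 -> legal
(6,5): no bracket -> illegal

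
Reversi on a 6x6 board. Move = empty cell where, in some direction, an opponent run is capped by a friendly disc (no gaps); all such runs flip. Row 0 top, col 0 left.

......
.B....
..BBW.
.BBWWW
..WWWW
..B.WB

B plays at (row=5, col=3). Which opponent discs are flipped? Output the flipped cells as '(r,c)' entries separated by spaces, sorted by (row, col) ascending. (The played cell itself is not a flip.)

Dir NW: opp run (4,2) capped by B -> flip
Dir N: opp run (4,3) (3,3) capped by B -> flip
Dir NE: opp run (4,4) (3,5), next=edge -> no flip
Dir W: first cell 'B' (not opp) -> no flip
Dir E: opp run (5,4) capped by B -> flip
Dir SW: edge -> no flip
Dir S: edge -> no flip
Dir SE: edge -> no flip

Answer: (3,3) (4,2) (4,3) (5,4)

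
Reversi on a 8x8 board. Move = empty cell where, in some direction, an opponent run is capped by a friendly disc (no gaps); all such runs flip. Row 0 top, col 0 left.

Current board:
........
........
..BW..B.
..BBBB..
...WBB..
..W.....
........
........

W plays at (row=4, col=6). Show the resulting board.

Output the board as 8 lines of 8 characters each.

Answer: ........
........
..BW..B.
..BBBB..
...WWWW.
..W.....
........
........

Derivation:
Place W at (4,6); scan 8 dirs for brackets.
Dir NW: opp run (3,5), next='.' -> no flip
Dir N: first cell '.' (not opp) -> no flip
Dir NE: first cell '.' (not opp) -> no flip
Dir W: opp run (4,5) (4,4) capped by W -> flip
Dir E: first cell '.' (not opp) -> no flip
Dir SW: first cell '.' (not opp) -> no flip
Dir S: first cell '.' (not opp) -> no flip
Dir SE: first cell '.' (not opp) -> no flip
All flips: (4,4) (4,5)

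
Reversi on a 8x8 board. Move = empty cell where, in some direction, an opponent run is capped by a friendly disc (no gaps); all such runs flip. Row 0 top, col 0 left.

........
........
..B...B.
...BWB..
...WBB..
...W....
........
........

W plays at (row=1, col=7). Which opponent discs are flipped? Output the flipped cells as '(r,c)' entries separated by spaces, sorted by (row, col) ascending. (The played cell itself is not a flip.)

Dir NW: first cell '.' (not opp) -> no flip
Dir N: first cell '.' (not opp) -> no flip
Dir NE: edge -> no flip
Dir W: first cell '.' (not opp) -> no flip
Dir E: edge -> no flip
Dir SW: opp run (2,6) (3,5) (4,4) capped by W -> flip
Dir S: first cell '.' (not opp) -> no flip
Dir SE: edge -> no flip

Answer: (2,6) (3,5) (4,4)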